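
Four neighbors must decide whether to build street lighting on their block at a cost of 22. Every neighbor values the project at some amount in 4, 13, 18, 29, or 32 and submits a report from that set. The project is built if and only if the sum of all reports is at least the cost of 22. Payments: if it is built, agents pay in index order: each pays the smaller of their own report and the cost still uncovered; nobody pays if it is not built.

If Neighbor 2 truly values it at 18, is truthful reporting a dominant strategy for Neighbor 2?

No

Consider the case where Neighbor 1 reports 4, Neighbor 3 reports 4 and Neighbor 4 reports 4.
Truthful report 18: project built, pays 18, utility 18 - 18 = 0.
Report 13 instead: project built, pays 13, utility 18 - 13 = 5.
Since 5 > 0, reporting 13 is strictly better here, so truthful reporting is not dominant.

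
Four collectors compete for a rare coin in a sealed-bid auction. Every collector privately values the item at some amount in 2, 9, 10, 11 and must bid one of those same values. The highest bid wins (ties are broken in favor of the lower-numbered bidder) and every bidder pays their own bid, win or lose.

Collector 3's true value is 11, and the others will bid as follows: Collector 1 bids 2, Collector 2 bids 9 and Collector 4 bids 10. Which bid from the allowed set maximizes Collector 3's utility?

10

Bid 2: loses but pays 2, utility -2.
Bid 9: loses but pays 9, utility -9.
Bid 10: wins, pays 10, utility 11 - 10 = 1.
Bid 11: wins, pays 11, utility 11 - 11 = 0.
The best choice is 10 with utility 1.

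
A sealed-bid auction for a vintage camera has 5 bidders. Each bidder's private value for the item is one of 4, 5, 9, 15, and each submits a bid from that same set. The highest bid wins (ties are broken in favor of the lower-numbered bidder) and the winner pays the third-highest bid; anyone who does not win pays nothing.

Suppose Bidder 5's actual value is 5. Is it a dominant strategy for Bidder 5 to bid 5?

Consider the case where Bidder 1 bids 4, Bidder 2 bids 4, Bidder 3 bids 4 and Bidder 4 bids 5.
Truthful bid 5: loses, pays 0, utility 0.
Bid 9 instead: wins, pays 4, utility 5 - 4 = 1.
Since 1 > 0, bidding 9 is strictly better here, so truthful bidding is not dominant.

No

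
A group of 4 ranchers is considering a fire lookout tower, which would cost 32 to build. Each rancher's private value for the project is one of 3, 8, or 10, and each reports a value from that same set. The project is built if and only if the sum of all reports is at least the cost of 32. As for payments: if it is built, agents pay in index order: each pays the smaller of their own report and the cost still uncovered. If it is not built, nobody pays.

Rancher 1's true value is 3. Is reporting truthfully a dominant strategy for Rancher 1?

Yes

Check each profile of the others' reports and compare truth against every alternative report.
Others report (8, 8, 8): truth gives 0, best alternative gives -5.
Others report (8, 8, 10): truth gives 0, best alternative gives -5.
Others report (8, 10, 8): truth gives 0, best alternative gives -5.
Others report (8, 10, 10): truth gives 0, best alternative gives -5.
Others report (10, 8, 8): truth gives 0, best alternative gives -5.
Others report (10, 8, 10): truth gives 0, best alternative gives -5.
(Remaining 21 profiles checked similarly; truth is weakly best in each.)
In every case the truthful report is at least as good as any alternative, so it is a dominant strategy.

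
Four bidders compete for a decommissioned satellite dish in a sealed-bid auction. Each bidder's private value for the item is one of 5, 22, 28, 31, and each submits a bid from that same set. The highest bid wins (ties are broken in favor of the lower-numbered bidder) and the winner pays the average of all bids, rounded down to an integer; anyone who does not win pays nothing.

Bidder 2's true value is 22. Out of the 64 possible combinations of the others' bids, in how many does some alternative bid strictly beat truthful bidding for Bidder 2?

Others bid (5, 5, 28): truth gives 0; bid 28 gives 6 > 0. Violating.
Others bid (5, 5, 31): truth gives 0; bid 31 gives 4 > 0. Violating.
Others bid (5, 22, 28): truth gives 0; bid 28 gives 2 > 0. Violating.
Others bid (5, 28, 5): truth gives 0; bid 28 gives 6 > 0. Violating.
Others bid (5, 5, 5): truth gives 13; no alternative beats it.
Others bid (5, 5, 22): truth gives 9; no alternative beats it.
(Checking all 64 profiles: 14 have a profitable deviation, 50 do not.)

14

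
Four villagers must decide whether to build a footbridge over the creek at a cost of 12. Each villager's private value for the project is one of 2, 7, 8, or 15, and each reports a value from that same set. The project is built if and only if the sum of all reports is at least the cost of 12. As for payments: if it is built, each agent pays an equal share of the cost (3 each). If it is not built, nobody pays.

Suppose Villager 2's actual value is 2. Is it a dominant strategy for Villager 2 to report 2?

Check each profile of the others' reports and compare truth against every alternative report.
Others report (2, 2, 2): truth gives 0, best alternative gives -1.
Others report (2, 2, 7): truth gives -1, best alternative gives -1.
Others report (2, 2, 8): truth gives -1, best alternative gives -1.
Others report (2, 2, 15): truth gives -1, best alternative gives -1.
Others report (2, 7, 2): truth gives -1, best alternative gives -1.
Others report (2, 7, 7): truth gives -1, best alternative gives -1.
(Remaining 58 profiles checked similarly; truth is weakly best in each.)
In every case the truthful report is at least as good as any alternative, so it is a dominant strategy.

Yes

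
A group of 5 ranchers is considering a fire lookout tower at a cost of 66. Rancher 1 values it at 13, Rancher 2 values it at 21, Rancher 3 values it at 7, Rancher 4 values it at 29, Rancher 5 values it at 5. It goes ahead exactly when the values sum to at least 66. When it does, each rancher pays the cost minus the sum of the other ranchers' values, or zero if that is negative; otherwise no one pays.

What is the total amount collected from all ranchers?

Total value 75 ≥ cost 66, so it is built.
Rancher 1: others sum to 62; max(0, 66 - 62) = 4.
Rancher 2: others sum to 54; max(0, 66 - 54) = 12.
Rancher 3: others sum to 68; max(0, 66 - 68) = 0.
Rancher 4: others sum to 46; max(0, 66 - 46) = 20.
Rancher 5: others sum to 70; max(0, 66 - 70) = 0.
Total collected = 4 + 12 + 0 + 20 + 0 = 36.

36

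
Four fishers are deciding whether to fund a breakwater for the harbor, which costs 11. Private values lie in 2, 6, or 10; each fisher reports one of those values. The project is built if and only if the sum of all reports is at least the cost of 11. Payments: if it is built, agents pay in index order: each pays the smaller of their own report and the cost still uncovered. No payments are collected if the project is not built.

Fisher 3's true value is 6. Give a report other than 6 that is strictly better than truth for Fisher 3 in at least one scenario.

2

Suppose Fisher 1 reports 2, Fisher 2 reports 2 and Fisher 4 reports 6.
Report 6: project built, pays 6, utility 6 - 6 = 0.
Report 2: project built, pays 2, utility 6 - 2 = 4.
So reporting 2 beats truth here (4 > 0).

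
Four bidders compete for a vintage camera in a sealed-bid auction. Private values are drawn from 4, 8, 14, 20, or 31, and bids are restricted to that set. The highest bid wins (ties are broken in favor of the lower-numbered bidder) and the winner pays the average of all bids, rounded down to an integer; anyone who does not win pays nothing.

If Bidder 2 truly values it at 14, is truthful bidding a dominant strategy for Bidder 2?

Consider the case where Bidder 1 bids 4, Bidder 3 bids 4 and Bidder 4 bids 4.
Truthful bid 14: wins, pays 6, utility 14 - 6 = 8.
Bid 8 instead: wins, pays 5, utility 14 - 5 = 9.
Since 9 > 8, bidding 8 is strictly better here, so truthful bidding is not dominant.

No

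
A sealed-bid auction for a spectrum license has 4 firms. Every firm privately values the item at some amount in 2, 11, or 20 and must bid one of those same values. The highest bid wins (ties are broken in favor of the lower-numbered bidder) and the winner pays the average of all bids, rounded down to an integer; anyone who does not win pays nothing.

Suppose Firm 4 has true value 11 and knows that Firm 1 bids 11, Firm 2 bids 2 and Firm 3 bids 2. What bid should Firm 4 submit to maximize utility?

Bid 2: loses, pays 0, utility 0.
Bid 11: loses, pays 0, utility 0.
Bid 20: wins, pays 8, utility 11 - 8 = 3.
The best choice is 20 with utility 3.

20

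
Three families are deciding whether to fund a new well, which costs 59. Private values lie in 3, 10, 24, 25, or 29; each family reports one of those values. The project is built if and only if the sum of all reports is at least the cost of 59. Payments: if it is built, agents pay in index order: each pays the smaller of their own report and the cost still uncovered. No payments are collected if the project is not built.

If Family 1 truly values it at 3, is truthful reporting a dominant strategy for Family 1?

Yes

Check each profile of the others' reports and compare truth against every alternative report.
Others report (24, 25): truth gives 0, best alternative gives -7.
Others report (24, 29): truth gives 0, best alternative gives -7.
Others report (25, 24): truth gives 0, best alternative gives -7.
Others report (25, 25): truth gives 0, best alternative gives -7.
Others report (25, 29): truth gives 0, best alternative gives -7.
Others report (29, 24): truth gives 0, best alternative gives -7.
(Remaining 19 profiles checked similarly; truth is weakly best in each.)
In every case the truthful report is at least as good as any alternative, so it is a dominant strategy.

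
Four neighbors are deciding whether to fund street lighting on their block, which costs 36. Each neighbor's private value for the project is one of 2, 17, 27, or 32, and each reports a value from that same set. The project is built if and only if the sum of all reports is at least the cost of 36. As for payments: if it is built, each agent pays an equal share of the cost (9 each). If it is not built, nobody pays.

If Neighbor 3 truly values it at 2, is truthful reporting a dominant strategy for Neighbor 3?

Check each profile of the others' reports and compare truth against every alternative report.
Others report (2, 2, 17): truth gives 0, best alternative gives -7.
Others report (2, 2, 27): truth gives 0, best alternative gives -7.
Others report (2, 17, 2): truth gives 0, best alternative gives -7.
Others report (2, 27, 2): truth gives 0, best alternative gives -7.
Others report (17, 2, 2): truth gives 0, best alternative gives -7.
Others report (27, 2, 2): truth gives 0, best alternative gives -7.
(Remaining 58 profiles checked similarly; truth is weakly best in each.)
In every case the truthful report is at least as good as any alternative, so it is a dominant strategy.

Yes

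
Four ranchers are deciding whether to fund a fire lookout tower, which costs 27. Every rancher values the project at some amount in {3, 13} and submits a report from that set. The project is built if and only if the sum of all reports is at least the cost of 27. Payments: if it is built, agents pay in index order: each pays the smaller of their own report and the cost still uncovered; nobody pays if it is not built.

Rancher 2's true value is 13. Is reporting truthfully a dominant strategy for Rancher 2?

No

Consider the case where Rancher 1 reports 3, Rancher 3 reports 13 and Rancher 4 reports 13.
Truthful report 13: project built, pays 13, utility 13 - 13 = 0.
Report 3 instead: project built, pays 3, utility 13 - 3 = 10.
Since 10 > 0, reporting 3 is strictly better here, so truthful reporting is not dominant.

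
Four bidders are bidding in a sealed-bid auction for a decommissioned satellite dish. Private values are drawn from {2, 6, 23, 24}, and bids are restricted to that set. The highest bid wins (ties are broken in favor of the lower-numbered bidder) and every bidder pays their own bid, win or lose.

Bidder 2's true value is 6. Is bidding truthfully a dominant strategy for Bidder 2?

Consider the case where Bidder 1 bids 2, Bidder 3 bids 2 and Bidder 4 bids 23.
Truthful bid 6: loses but pays 6, utility -6.
Bid 2 instead: loses but pays 2, utility -2.
Since -2 > -6, bidding 2 is strictly better here, so truthful bidding is not dominant.

No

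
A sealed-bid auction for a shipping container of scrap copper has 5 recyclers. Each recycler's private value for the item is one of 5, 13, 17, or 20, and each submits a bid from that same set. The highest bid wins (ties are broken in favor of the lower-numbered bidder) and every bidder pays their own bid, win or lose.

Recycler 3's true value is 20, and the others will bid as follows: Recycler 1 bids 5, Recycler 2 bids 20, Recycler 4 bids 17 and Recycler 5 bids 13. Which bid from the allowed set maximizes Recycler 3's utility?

5

Bid 5: loses but pays 5, utility -5.
Bid 13: loses but pays 13, utility -13.
Bid 17: loses but pays 17, utility -17.
Bid 20: loses but pays 20, utility -20.
The best choice is 5 with utility -5.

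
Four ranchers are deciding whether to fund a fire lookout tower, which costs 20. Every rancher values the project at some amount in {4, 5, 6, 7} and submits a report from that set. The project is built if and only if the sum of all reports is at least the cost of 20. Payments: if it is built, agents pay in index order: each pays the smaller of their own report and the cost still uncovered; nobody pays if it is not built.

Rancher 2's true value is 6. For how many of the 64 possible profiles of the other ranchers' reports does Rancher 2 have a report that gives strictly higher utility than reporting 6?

54

Others report (4, 4, 7): truth gives 0; report 5 gives 1 > 0. Violating.
Others report (4, 5, 6): truth gives 0; report 5 gives 1 > 0. Violating.
Others report (4, 5, 7): truth gives 0; report 4 gives 2 > 0. Violating.
Others report (4, 6, 5): truth gives 0; report 5 gives 1 > 0. Violating.
Others report (4, 4, 4): truth gives 0; no alternative beats it.
Others report (4, 4, 5): truth gives 0; no alternative beats it.
(Checking all 64 profiles: 54 have a profitable deviation, 10 do not.)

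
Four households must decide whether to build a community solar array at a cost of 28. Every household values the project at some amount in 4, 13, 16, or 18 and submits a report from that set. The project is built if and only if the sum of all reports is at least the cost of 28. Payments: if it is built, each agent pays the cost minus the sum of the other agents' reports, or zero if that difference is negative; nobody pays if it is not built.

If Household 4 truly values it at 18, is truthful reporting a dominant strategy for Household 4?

Check each profile of the others' reports and compare truth against every alternative report.
Others report (4, 13, 13): truth gives 18, best alternative gives 18.
Others report (4, 13, 16): truth gives 18, best alternative gives 18.
Others report (4, 13, 18): truth gives 18, best alternative gives 18.
Others report (4, 16, 13): truth gives 18, best alternative gives 18.
Others report (4, 16, 16): truth gives 18, best alternative gives 18.
Others report (4, 16, 18): truth gives 18, best alternative gives 18.
(Remaining 58 profiles checked similarly; truth is weakly best in each.)
In every case the truthful report is at least as good as any alternative, so it is a dominant strategy.

Yes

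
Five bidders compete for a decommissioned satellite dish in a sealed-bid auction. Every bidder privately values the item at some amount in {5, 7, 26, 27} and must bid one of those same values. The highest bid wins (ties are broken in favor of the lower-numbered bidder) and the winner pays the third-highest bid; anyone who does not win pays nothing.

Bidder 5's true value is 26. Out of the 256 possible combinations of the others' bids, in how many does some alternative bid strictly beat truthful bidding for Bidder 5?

32

Others bid (5, 5, 5, 26): truth gives 0; bid 27 gives 21 > 0. Violating.
Others bid (5, 5, 7, 26): truth gives 0; bid 27 gives 19 > 0. Violating.
Others bid (5, 5, 26, 5): truth gives 0; bid 27 gives 21 > 0. Violating.
Others bid (5, 5, 26, 7): truth gives 0; bid 27 gives 19 > 0. Violating.
Others bid (5, 5, 5, 5): truth gives 21; no alternative beats it.
Others bid (5, 5, 5, 7): truth gives 21; no alternative beats it.
(Checking all 256 profiles: 32 have a profitable deviation, 224 do not.)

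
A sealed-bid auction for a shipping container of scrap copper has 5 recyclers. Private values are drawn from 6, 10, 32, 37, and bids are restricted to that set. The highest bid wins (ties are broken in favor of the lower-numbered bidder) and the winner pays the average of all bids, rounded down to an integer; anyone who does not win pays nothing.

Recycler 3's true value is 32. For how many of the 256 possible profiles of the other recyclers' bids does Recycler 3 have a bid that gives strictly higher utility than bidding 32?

108

Others bid (6, 6, 6, 6): truth gives 21; bid 10 gives 26 > 21. Violating.
Others bid (6, 6, 6, 10): truth gives 20; bid 10 gives 25 > 20. Violating.
Others bid (6, 6, 6, 37): truth gives 0; bid 37 gives 14 > 0. Violating.
Others bid (6, 6, 10, 6): truth gives 20; bid 10 gives 25 > 20. Violating.
Others bid (6, 6, 6, 32): truth gives 16; no alternative beats it.
Others bid (6, 6, 10, 32): truth gives 15; no alternative beats it.
(Checking all 256 profiles: 108 have a profitable deviation, 148 do not.)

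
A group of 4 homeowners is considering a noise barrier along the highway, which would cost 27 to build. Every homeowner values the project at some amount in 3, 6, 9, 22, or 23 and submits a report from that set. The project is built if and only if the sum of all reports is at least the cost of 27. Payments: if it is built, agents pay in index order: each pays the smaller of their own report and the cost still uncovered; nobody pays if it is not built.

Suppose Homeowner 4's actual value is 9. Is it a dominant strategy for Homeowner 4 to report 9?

Yes

Check each profile of the others' reports and compare truth against every alternative report.
Others report (3, 3, 22): truth gives 9, best alternative gives 9.
Others report (3, 3, 23): truth gives 9, best alternative gives 9.
Others report (3, 6, 22): truth gives 9, best alternative gives 9.
Others report (3, 6, 23): truth gives 9, best alternative gives 9.
Others report (3, 9, 22): truth gives 9, best alternative gives 9.
Others report (3, 9, 23): truth gives 9, best alternative gives 9.
(Remaining 119 profiles checked similarly; truth is weakly best in each.)
In every case the truthful report is at least as good as any alternative, so it is a dominant strategy.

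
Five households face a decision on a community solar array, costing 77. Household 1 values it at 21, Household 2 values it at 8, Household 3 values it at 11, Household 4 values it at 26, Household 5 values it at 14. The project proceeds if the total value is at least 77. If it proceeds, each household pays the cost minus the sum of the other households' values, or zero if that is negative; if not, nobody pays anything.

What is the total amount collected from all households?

Total value 80 ≥ cost 77, so it is built.
Household 1: others sum to 59; max(0, 77 - 59) = 18.
Household 2: others sum to 72; max(0, 77 - 72) = 5.
Household 3: others sum to 69; max(0, 77 - 69) = 8.
Household 4: others sum to 54; max(0, 77 - 54) = 23.
Household 5: others sum to 66; max(0, 77 - 66) = 11.
Total collected = 18 + 5 + 8 + 23 + 11 = 65.

65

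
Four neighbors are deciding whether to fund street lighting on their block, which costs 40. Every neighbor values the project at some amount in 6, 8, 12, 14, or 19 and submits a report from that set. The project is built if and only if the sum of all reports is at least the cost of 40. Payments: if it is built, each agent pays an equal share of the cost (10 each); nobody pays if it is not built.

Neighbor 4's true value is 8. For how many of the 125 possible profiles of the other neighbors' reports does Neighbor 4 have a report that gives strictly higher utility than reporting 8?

Others report (6, 8, 19): truth gives -2; report 6 gives 0 > -2. Violating.
Others report (6, 12, 14): truth gives -2; report 6 gives 0 > -2. Violating.
Others report (6, 14, 12): truth gives -2; report 6 gives 0 > -2. Violating.
Others report (6, 19, 8): truth gives -2; report 6 gives 0 > -2. Violating.
Others report (6, 6, 6): truth gives 0; no alternative beats it.
Others report (6, 6, 8): truth gives 0; no alternative beats it.
(Checking all 125 profiles: 15 have a profitable deviation, 110 do not.)

15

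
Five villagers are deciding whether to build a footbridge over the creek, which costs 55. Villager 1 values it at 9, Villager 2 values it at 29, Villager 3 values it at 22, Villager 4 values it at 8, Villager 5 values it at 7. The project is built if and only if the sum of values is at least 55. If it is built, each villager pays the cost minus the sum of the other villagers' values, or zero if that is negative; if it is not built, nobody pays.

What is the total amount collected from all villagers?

Total value 75 ≥ cost 55, so it is built.
Villager 1: others sum to 66; max(0, 55 - 66) = 0.
Villager 2: others sum to 46; max(0, 55 - 46) = 9.
Villager 3: others sum to 53; max(0, 55 - 53) = 2.
Villager 4: others sum to 67; max(0, 55 - 67) = 0.
Villager 5: others sum to 68; max(0, 55 - 68) = 0.
Total collected = 0 + 9 + 2 + 0 + 0 = 11.

11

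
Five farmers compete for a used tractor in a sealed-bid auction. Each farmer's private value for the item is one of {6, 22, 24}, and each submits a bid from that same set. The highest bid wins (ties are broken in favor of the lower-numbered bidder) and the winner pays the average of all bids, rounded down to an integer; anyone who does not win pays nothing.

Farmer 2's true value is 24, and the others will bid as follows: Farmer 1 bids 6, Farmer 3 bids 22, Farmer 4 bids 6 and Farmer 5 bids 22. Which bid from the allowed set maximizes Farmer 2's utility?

22

Bid 6: loses, pays 0, utility 0.
Bid 22: wins, pays 15, utility 24 - 15 = 9.
Bid 24: wins, pays 16, utility 24 - 16 = 8.
The best choice is 22 with utility 9.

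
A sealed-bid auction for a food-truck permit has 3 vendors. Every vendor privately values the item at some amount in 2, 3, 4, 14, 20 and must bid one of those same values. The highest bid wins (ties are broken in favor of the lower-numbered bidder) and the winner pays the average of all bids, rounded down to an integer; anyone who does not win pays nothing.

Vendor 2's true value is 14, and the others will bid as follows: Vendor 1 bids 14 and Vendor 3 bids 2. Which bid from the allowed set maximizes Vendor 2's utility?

20

Bid 2: loses, pays 0, utility 0.
Bid 3: loses, pays 0, utility 0.
Bid 4: loses, pays 0, utility 0.
Bid 14: loses, pays 0, utility 0.
Bid 20: wins, pays 12, utility 14 - 12 = 2.
The best choice is 20 with utility 2.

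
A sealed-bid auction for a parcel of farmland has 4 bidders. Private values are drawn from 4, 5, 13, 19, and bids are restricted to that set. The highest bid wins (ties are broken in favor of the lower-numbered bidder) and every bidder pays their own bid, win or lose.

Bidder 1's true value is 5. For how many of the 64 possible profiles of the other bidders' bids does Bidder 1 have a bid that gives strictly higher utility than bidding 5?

Others bid (4, 4, 4): truth gives 0; bid 4 gives 1 > 0. Violating.
Others bid (4, 4, 13): truth gives -5; bid 4 gives -4 > -5. Violating.
Others bid (4, 4, 19): truth gives -5; bid 4 gives -4 > -5. Violating.
Others bid (4, 5, 13): truth gives -5; bid 4 gives -4 > -5. Violating.
Others bid (4, 4, 5): truth gives 0; no alternative beats it.
Others bid (4, 5, 4): truth gives 0; no alternative beats it.
(Checking all 64 profiles: 57 have a profitable deviation, 7 do not.)

57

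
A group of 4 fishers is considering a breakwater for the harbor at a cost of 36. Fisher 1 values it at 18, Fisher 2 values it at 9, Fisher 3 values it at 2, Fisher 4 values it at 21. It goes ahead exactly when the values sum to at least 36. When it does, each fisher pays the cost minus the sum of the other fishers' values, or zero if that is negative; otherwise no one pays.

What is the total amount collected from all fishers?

Total value 50 ≥ cost 36, so it is built.
Fisher 1: others sum to 32; max(0, 36 - 32) = 4.
Fisher 2: others sum to 41; max(0, 36 - 41) = 0.
Fisher 3: others sum to 48; max(0, 36 - 48) = 0.
Fisher 4: others sum to 29; max(0, 36 - 29) = 7.
Total collected = 4 + 0 + 0 + 7 = 11.

11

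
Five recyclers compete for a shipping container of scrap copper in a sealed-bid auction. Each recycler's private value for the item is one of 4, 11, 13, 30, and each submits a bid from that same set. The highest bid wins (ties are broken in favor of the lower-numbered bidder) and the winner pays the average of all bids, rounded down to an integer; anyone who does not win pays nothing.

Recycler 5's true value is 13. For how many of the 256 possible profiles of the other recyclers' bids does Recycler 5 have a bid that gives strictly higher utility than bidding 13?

22

Others bid (4, 4, 4, 13): truth gives 0; bid 30 gives 2 > 0. Violating.
Others bid (4, 4, 11, 13): truth gives 0; bid 30 gives 1 > 0. Violating.
Others bid (4, 4, 13, 4): truth gives 0; bid 30 gives 2 > 0. Violating.
Others bid (4, 4, 13, 11): truth gives 0; bid 30 gives 1 > 0. Violating.
Others bid (4, 4, 4, 4): truth gives 8; no alternative beats it.
Others bid (4, 4, 4, 11): truth gives 6; no alternative beats it.
(Checking all 256 profiles: 22 have a profitable deviation, 234 do not.)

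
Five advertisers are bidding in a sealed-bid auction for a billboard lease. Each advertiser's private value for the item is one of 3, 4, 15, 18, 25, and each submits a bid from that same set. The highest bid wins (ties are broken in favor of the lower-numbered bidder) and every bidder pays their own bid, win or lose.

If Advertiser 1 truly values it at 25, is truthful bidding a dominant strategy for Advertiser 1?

No

Consider the case where Advertiser 2 bids 3, Advertiser 3 bids 3, Advertiser 4 bids 3 and Advertiser 5 bids 3.
Truthful bid 25: wins, pays 25, utility 25 - 25 = 0.
Bid 3 instead: wins, pays 3, utility 25 - 3 = 22.
Since 22 > 0, bidding 3 is strictly better here, so truthful bidding is not dominant.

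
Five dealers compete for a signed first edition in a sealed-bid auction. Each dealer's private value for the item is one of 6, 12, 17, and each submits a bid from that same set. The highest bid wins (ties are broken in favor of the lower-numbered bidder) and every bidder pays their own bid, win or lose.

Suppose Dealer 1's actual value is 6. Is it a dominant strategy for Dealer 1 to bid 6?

Yes

Check each profile of the others' bids and compare truth against every alternative bid.
Others bid (6, 6, 6, 6): truth gives 0, best alternative gives -6.
Others bid (6, 6, 6, 17): truth gives -6, best alternative gives -11.
Others bid (6, 6, 12, 17): truth gives -6, best alternative gives -11.
Others bid (6, 6, 17, 6): truth gives -6, best alternative gives -11.
Others bid (6, 6, 17, 12): truth gives -6, best alternative gives -11.
Others bid (6, 6, 17, 17): truth gives -6, best alternative gives -11.
(Remaining 75 profiles checked similarly; truth is weakly best in each.)
In every case the truthful bid is at least as good as any alternative, so it is a dominant strategy.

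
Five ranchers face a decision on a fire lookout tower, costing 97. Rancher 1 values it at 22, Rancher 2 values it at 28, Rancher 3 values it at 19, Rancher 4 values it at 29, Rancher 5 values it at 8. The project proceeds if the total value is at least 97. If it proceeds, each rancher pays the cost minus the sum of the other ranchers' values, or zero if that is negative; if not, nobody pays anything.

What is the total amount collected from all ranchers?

Total value 106 ≥ cost 97, so it is built.
Rancher 1: others sum to 84; max(0, 97 - 84) = 13.
Rancher 2: others sum to 78; max(0, 97 - 78) = 19.
Rancher 3: others sum to 87; max(0, 97 - 87) = 10.
Rancher 4: others sum to 77; max(0, 97 - 77) = 20.
Rancher 5: others sum to 98; max(0, 97 - 98) = 0.
Total collected = 13 + 19 + 10 + 20 + 0 = 62.

62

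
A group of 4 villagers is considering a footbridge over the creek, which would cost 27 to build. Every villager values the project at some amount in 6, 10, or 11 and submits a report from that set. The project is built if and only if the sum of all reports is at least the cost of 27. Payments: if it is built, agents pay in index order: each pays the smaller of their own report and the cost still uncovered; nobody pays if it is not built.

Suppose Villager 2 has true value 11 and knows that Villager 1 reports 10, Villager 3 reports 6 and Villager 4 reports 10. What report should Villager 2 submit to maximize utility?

6

Report 6: project built, pays 6, utility 11 - 6 = 5.
Report 10: project built, pays 10, utility 11 - 10 = 1.
Report 11: project built, pays 11, utility 11 - 11 = 0.
The best choice is 6 with utility 5.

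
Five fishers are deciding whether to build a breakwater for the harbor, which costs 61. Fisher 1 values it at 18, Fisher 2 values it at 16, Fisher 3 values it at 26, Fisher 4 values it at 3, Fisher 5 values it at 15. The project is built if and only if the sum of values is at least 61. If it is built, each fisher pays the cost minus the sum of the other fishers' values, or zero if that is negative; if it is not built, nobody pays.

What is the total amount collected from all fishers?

10

Total value 78 ≥ cost 61, so it is built.
Fisher 1: others sum to 60; max(0, 61 - 60) = 1.
Fisher 2: others sum to 62; max(0, 61 - 62) = 0.
Fisher 3: others sum to 52; max(0, 61 - 52) = 9.
Fisher 4: others sum to 75; max(0, 61 - 75) = 0.
Fisher 5: others sum to 63; max(0, 61 - 63) = 0.
Total collected = 1 + 0 + 9 + 0 + 0 = 10.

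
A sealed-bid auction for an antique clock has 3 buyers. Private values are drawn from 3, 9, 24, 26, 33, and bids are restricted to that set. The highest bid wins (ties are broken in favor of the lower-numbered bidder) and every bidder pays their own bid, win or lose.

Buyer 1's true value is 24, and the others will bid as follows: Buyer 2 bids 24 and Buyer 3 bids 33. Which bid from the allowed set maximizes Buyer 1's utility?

Bid 3: loses but pays 3, utility -3.
Bid 9: loses but pays 9, utility -9.
Bid 24: loses but pays 24, utility -24.
Bid 26: loses but pays 26, utility -26.
Bid 33: wins, pays 33, utility 24 - 33 = -9.
The best choice is 3 with utility -3.

3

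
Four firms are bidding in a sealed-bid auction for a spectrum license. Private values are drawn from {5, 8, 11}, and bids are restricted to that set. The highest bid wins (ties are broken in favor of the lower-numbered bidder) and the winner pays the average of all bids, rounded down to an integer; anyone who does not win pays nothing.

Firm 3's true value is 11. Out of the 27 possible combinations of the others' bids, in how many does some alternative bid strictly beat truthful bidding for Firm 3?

2

Others bid (5, 5, 5): truth gives 5; bid 8 gives 6 > 5. Violating.
Others bid (5, 5, 8): truth gives 4; bid 8 gives 5 > 4. Violating.
Others bid (5, 5, 11): truth gives 3; no alternative beats it.
Others bid (5, 8, 5): truth gives 4; no alternative beats it.
(Checking all 27 profiles: 2 have a profitable deviation, 25 do not.)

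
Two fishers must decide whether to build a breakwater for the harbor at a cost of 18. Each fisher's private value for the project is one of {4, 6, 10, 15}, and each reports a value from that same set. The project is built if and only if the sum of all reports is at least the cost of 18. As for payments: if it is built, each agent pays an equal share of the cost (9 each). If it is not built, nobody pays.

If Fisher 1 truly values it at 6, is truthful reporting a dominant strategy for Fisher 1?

Yes

Check each profile of the others' reports and compare truth against every alternative report.
Others report (15): truth gives -3, best alternative gives -3.
Others report (4): truth gives 0, best alternative gives 0.
Others report (6): truth gives 0, best alternative gives 0.
Others report (10): truth gives 0, best alternative gives 0.
In every case the truthful report is at least as good as any alternative, so it is a dominant strategy.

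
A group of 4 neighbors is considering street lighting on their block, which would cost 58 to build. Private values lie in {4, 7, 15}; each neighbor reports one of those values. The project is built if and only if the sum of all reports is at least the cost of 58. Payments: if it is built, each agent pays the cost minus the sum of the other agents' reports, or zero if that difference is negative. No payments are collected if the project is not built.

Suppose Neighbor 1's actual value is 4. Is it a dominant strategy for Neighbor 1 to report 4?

Check each profile of the others' reports and compare truth against every alternative report.
Others report (4, 4, 4): truth gives 0, best alternative gives 0.
Others report (4, 4, 7): truth gives 0, best alternative gives 0.
Others report (4, 4, 15): truth gives 0, best alternative gives 0.
Others report (4, 7, 4): truth gives 0, best alternative gives 0.
Others report (4, 7, 7): truth gives 0, best alternative gives 0.
Others report (4, 7, 15): truth gives 0, best alternative gives 0.
(Remaining 21 profiles checked similarly; truth is weakly best in each.)
In every case the truthful report is at least as good as any alternative, so it is a dominant strategy.

Yes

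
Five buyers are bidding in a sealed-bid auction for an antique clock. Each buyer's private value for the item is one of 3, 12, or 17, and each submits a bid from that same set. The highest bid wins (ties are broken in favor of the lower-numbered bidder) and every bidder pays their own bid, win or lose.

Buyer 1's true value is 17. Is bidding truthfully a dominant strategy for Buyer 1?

Consider the case where Buyer 2 bids 3, Buyer 3 bids 3, Buyer 4 bids 3 and Buyer 5 bids 3.
Truthful bid 17: wins, pays 17, utility 17 - 17 = 0.
Bid 3 instead: wins, pays 3, utility 17 - 3 = 14.
Since 14 > 0, bidding 3 is strictly better here, so truthful bidding is not dominant.

No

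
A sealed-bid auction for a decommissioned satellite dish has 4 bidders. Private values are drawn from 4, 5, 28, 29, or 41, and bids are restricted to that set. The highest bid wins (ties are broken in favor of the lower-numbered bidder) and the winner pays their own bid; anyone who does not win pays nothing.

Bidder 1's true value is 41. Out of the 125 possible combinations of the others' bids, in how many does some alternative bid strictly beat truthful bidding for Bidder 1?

Others bid (4, 4, 4): truth gives 0; bid 4 gives 37 > 0. Violating.
Others bid (4, 4, 5): truth gives 0; bid 5 gives 36 > 0. Violating.
Others bid (4, 4, 28): truth gives 0; bid 28 gives 13 > 0. Violating.
Others bid (4, 4, 29): truth gives 0; bid 29 gives 12 > 0. Violating.
Others bid (4, 4, 41): truth gives 0; no alternative beats it.
Others bid (4, 5, 41): truth gives 0; no alternative beats it.
(Checking all 125 profiles: 64 have a profitable deviation, 61 do not.)

64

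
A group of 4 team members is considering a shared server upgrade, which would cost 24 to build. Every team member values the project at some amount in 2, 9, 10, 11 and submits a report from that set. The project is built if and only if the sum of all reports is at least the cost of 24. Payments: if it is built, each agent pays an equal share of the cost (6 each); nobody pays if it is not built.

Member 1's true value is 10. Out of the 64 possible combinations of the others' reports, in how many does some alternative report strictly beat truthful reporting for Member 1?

Others report (2, 2, 9): truth gives 0; report 11 gives 4 > 0. Violating.
Others report (2, 9, 2): truth gives 0; report 11 gives 4 > 0. Violating.
Others report (9, 2, 2): truth gives 0; report 11 gives 4 > 0. Violating.
Others report (2, 2, 2): truth gives 0; no alternative beats it.
Others report (2, 2, 10): truth gives 4; no alternative beats it.
(Checking all 64 profiles: 3 have a profitable deviation, 61 do not.)

3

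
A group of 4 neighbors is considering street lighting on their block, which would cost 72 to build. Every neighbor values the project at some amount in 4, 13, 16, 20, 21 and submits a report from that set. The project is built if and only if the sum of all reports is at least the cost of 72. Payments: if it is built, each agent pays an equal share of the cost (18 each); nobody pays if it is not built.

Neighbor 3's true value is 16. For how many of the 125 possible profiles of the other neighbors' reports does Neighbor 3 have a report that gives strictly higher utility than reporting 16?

Others report (16, 20, 20): truth gives -2; report 4 gives 0 > -2. Violating.
Others report (16, 20, 21): truth gives -2; report 4 gives 0 > -2. Violating.
Others report (16, 21, 20): truth gives -2; report 4 gives 0 > -2. Violating.
Others report (16, 21, 21): truth gives -2; report 4 gives 0 > -2. Violating.
Others report (4, 4, 4): truth gives 0; no alternative beats it.
Others report (4, 4, 13): truth gives 0; no alternative beats it.
(Checking all 125 profiles: 20 have a profitable deviation, 105 do not.)

20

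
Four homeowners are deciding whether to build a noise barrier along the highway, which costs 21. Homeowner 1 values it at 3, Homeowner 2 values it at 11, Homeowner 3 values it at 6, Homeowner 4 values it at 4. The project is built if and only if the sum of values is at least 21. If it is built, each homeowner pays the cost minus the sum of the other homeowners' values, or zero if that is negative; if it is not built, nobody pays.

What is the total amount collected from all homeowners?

Total value 24 ≥ cost 21, so it is built.
Homeowner 1: others sum to 21; max(0, 21 - 21) = 0.
Homeowner 2: others sum to 13; max(0, 21 - 13) = 8.
Homeowner 3: others sum to 18; max(0, 21 - 18) = 3.
Homeowner 4: others sum to 20; max(0, 21 - 20) = 1.
Total collected = 0 + 8 + 3 + 1 = 12.

12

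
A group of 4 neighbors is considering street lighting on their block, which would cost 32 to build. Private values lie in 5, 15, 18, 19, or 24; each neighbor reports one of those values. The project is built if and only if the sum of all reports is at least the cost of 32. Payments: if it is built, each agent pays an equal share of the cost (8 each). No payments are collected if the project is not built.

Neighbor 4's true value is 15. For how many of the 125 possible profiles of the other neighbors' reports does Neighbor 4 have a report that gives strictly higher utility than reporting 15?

Others report (5, 5, 5): truth gives 0; report 18 gives 7 > 0. Violating.
Others report (5, 5, 15): truth gives 7; no alternative beats it.
Others report (5, 5, 18): truth gives 7; no alternative beats it.
(Checking all 125 profiles: 1 has a profitable deviation, 124 do not.)

1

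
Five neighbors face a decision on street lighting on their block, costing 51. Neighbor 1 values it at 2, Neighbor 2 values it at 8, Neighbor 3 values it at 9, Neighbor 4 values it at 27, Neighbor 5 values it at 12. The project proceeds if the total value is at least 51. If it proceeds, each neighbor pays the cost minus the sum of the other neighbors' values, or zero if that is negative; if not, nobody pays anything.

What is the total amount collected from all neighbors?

Total value 58 ≥ cost 51, so it is built.
Neighbor 1: others sum to 56; max(0, 51 - 56) = 0.
Neighbor 2: others sum to 50; max(0, 51 - 50) = 1.
Neighbor 3: others sum to 49; max(0, 51 - 49) = 2.
Neighbor 4: others sum to 31; max(0, 51 - 31) = 20.
Neighbor 5: others sum to 46; max(0, 51 - 46) = 5.
Total collected = 0 + 1 + 2 + 20 + 5 = 28.

28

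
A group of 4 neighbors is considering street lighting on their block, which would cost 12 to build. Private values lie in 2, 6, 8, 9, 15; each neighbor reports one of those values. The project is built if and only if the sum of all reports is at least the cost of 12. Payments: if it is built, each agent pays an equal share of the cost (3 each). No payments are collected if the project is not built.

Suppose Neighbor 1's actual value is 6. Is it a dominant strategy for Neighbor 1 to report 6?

Yes

Check each profile of the others' reports and compare truth against every alternative report.
Others report (2, 2, 2): truth gives 3, best alternative gives 3.
Others report (2, 2, 6): truth gives 3, best alternative gives 3.
Others report (2, 2, 8): truth gives 3, best alternative gives 3.
Others report (2, 2, 9): truth gives 3, best alternative gives 3.
Others report (2, 2, 15): truth gives 3, best alternative gives 3.
Others report (2, 6, 2): truth gives 3, best alternative gives 3.
(Remaining 119 profiles checked similarly; truth is weakly best in each.)
In every case the truthful report is at least as good as any alternative, so it is a dominant strategy.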